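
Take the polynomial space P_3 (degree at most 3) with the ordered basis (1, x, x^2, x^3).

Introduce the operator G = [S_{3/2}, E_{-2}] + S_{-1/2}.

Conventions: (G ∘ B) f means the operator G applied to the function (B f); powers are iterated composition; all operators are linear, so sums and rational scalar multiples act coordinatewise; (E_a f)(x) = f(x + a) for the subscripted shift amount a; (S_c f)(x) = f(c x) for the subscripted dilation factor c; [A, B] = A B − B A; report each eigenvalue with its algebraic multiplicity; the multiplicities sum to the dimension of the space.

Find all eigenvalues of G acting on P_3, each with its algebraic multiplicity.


image of 1: 1
image of x: -(1/2)x + 1
image of x^2: (1/4)x^2 + 3x - 5
image of x^3: -(1/8)x^3 + (27/4)x^2 - (45/2)x + 19
the matrix is upper triangular; its diagonal is (1, -1/2, 1/4, -1/8)
for a triangular matrix the eigenvalues are the diagonal entries, with algebraic multiplicity their repetition count

λ = -1/2 (multiplicity 1), λ = -1/8 (multiplicity 1), λ = 1/4 (multiplicity 1), λ = 1 (multiplicity 1)


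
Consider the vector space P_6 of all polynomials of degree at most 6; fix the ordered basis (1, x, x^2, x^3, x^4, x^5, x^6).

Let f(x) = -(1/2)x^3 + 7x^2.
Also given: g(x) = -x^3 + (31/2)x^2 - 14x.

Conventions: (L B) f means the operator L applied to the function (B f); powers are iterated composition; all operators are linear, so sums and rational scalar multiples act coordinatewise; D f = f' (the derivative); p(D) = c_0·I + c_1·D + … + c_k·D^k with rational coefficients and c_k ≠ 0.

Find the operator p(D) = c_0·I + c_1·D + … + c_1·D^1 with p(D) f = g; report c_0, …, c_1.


D^0 f = -(1/2)x^3 + 7x^2
D^1 f = -(3/2)x^2 + 14x
matching coefficients of g against c_0 f + c_1 Df + … from the top degree down determines the c_i
solution: c_0 = 2, c_1 = -1

p(D) = 2·I − D, i.e. c_0 = 2, c_1 = -1


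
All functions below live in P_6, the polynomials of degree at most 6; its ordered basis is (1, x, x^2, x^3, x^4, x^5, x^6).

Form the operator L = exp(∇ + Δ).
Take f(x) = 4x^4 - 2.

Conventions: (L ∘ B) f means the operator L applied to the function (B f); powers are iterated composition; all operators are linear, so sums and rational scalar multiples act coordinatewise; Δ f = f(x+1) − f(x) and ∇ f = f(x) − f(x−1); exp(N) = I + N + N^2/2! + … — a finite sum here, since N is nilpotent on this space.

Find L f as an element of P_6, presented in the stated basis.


the image equals g(x) = 4x^4 + 32x^3 + 96x^2 + 160x + 126

order-1 term: 32x^3 + 32x
order-2 term: 96x^2 + 64
order-3 term: 128x
order-4 term: 64
the series for exp(∇ + Δ) f terminates at order 4
exp(∇ + Δ) f = 4x^4 + 32x^3 + 96x^2 + 160x + 126


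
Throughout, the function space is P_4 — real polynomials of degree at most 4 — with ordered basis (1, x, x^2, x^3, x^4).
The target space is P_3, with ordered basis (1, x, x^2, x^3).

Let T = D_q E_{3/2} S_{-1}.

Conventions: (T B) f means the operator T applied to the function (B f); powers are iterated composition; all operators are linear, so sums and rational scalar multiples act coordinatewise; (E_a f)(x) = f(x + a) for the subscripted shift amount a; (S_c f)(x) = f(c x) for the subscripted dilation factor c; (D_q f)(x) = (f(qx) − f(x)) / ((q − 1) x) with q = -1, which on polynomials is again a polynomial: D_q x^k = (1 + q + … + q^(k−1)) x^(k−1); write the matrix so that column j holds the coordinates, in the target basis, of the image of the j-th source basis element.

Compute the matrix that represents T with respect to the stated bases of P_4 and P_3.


the matrix is [[0, -1, 3, -27/4, 27/2]; [0, 0, 0, 0, 0]; [0, 0, 0, -1, 6]; [0, 0, 0, 0, 0]] (rows listed top to bottom)

image of 1: 0
image of x: -1
image of x^2: 3
image of x^3: -x^2 - 27/4
image of x^4: 6x^2 + 27/2
each image's coordinates form column j of the matrix


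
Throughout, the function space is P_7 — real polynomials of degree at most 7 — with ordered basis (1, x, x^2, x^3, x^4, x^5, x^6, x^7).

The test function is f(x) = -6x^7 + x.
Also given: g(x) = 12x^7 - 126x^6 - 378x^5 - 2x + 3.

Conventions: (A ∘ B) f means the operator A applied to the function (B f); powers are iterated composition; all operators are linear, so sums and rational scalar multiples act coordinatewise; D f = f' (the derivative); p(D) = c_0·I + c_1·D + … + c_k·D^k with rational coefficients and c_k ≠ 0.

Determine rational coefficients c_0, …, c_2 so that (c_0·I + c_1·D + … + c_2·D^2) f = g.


p(D) = -2·I + 3·D + (3/2)·D^2, i.e. c_0 = -2, c_1 = 3, c_2 = 3/2

D^0 f = -6x^7 + x
D^1 f = -42x^6 + 1
D^2 f = -252x^5
matching coefficients of g against c_0 f + c_1 Df + … from the top degree down determines the c_i
solution: c_0 = -2, c_1 = 3, c_2 = 3/2


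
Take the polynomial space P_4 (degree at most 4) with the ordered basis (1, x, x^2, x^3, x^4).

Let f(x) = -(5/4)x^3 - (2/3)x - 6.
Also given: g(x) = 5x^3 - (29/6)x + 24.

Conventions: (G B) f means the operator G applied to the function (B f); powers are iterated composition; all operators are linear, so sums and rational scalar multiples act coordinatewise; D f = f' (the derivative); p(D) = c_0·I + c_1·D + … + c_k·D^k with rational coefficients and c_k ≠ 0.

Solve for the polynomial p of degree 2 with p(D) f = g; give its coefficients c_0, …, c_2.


c_0 = -4, c_1 = 0, c_2 = 1

D^0 f = -(5/4)x^3 - (2/3)x - 6
D^1 f = -(15/4)x^2 - 2/3
D^2 f = -(15/2)x
matching coefficients of g against c_0 f + c_1 Df + … from the top degree down determines the c_i
solution: c_0 = -4, c_1 = 0, c_2 = 1


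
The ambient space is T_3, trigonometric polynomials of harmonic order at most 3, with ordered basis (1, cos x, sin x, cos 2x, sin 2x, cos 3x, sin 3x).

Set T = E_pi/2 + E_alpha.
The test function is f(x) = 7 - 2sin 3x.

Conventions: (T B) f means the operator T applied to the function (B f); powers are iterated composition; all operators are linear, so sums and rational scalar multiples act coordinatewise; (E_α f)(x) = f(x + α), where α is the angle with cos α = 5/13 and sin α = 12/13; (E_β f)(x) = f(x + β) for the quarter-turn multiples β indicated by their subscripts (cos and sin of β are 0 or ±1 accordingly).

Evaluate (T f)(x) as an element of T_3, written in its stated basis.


g(x) = 14 + (6050/2197)cos 3x + (4070/2197)sin 3x

E_pi/2 f = 7 + 2cos 3x
E_alpha f = 7 + (1656/2197)cos 3x + (4070/2197)sin 3x
(E_pi/2 + E_alpha) f = 14 + (6050/2197)cos 3x + (4070/2197)sin 3x


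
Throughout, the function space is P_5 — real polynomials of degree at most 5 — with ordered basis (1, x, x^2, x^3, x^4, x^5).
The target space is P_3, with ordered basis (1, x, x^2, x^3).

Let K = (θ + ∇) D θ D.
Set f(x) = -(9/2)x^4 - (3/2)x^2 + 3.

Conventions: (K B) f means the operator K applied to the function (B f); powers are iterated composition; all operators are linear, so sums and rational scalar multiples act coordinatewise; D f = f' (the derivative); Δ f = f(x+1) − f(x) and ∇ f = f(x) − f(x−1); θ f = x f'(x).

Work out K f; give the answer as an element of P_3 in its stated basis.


D f = -18x^3 - 3x
θ D f = -54x^3 - 3x
D θ D f = -162x^2 - 3
θ (D θ) D f = -324x^2
∇ (D θ) D f = -324x + 162
(θ + ∇) (D θ) D f = -324x^2 - 324x + 162

the result is g(x) = -324x^2 - 324x + 162


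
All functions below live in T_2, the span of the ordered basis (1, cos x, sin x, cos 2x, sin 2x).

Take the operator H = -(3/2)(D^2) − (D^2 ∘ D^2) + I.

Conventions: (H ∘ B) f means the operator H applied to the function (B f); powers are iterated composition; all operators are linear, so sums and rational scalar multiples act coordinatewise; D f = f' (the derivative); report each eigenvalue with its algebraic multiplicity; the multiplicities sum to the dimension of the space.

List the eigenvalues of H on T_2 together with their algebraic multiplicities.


λ = -9 (multiplicity 2), λ = 1 (multiplicity 1), λ = 3/2 (multiplicity 2)

image of 1: 1
image of cos x: (3/2)cos x
image of sin x: (3/2)sin x
image of cos 2x: -9cos 2x
image of sin 2x: -9sin 2x
the matrix is diagonal; its diagonal is (1, 3/2, 3/2, -9, -9)
for a triangular matrix the eigenvalues are the diagonal entries, with algebraic multiplicity their repetition count


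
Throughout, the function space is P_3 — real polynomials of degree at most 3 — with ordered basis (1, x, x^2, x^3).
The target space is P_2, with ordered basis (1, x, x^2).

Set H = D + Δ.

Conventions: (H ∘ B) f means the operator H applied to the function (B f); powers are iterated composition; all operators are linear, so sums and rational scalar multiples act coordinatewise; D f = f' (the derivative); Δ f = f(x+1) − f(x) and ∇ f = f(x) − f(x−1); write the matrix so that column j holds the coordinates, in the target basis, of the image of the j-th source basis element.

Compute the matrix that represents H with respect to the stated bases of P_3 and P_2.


the matrix is [[0, 2, 1, 1]; [0, 0, 4, 3]; [0, 0, 0, 6]] (rows listed top to bottom)

image of 1: 0
image of x: 2
image of x^2: 4x + 1
image of x^3: 6x^2 + 3x + 1
each image's coordinates form column j of the matrix


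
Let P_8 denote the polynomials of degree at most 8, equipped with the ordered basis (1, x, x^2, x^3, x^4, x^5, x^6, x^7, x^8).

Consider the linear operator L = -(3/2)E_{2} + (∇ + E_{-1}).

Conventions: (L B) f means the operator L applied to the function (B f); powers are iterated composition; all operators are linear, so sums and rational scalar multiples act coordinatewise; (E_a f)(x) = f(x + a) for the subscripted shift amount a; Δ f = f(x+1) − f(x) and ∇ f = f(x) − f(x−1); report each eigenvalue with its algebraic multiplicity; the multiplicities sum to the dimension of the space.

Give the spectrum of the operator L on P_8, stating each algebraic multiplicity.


λ = -1/2 (multiplicity 9)

image of 1: -1/2
image of x: -(1/2)x - 3
image of x^2: -(1/2)x^2 - 6x - 6
image of x^3: -(1/2)x^3 - 9x^2 - 18x - 12
image of x^4: -(1/2)x^4 - 12x^3 - 36x^2 - 48x - 24
image of x^5: -(1/2)x^5 - 15x^4 - 60x^3 - 120x^2 - 120x - 48
image of x^6: -(1/2)x^6 - 18x^5 - 90x^4 - 240x^3 - 360x^2 - 288x - 96
image of x^7: -(1/2)x^7 - 21x^6 - 126x^5 - 420x^4 - 840x^3 - 1008x^2 - 672x - 192
image of x^8: -(1/2)x^8 - 24x^7 - 168x^6 - 672x^5 - 1680x^4 - 2688x^3 - 2688x^2 - 1536x - 384
the matrix is upper triangular; its diagonal is (-1/2, -1/2, -1/2, -1/2, -1/2, -1/2, -1/2, -1/2, -1/2)
for a triangular matrix the eigenvalues are the diagonal entries, with algebraic multiplicity their repetition count


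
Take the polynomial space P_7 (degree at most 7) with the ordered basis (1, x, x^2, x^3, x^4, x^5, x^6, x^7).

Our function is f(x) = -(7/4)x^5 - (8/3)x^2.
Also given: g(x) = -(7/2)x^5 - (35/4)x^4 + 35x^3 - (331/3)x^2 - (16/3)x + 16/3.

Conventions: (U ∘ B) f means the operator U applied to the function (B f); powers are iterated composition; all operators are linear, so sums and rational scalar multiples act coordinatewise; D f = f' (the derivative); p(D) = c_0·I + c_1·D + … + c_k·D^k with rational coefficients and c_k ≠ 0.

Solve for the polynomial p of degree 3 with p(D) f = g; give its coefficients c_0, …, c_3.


D^0 f = -(7/4)x^5 - (8/3)x^2
D^1 f = -(35/4)x^4 - (16/3)x
D^2 f = -35x^3 - 16/3
D^3 f = -105x^2
matching coefficients of g against c_0 f + c_1 Df + … from the top degree down determines the c_i
solution: c_0 = 2, c_1 = 1, c_2 = -1, c_3 = 1

c_0 = 2, c_1 = 1, c_2 = -1, c_3 = 1


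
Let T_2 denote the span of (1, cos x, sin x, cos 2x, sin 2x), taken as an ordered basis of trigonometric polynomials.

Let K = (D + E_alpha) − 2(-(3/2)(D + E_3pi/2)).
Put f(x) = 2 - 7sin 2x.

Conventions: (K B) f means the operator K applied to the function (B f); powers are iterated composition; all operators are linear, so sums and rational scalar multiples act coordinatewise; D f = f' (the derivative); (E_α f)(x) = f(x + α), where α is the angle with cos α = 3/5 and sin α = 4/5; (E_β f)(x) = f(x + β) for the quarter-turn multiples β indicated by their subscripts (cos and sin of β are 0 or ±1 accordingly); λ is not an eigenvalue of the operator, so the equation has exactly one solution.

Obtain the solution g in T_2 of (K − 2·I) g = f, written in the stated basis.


write g with unknown coordinates in the stated basis and equate coefficients in (K − 2·I) g = f
solving from the highest basis element down gives g = 1 + (98/169)cos 2x + (231/676)sin 2x
check: K g = 4 + (196/169)cos 2x - (2135/338)sin 2x
so K g − 2·g = 2 - 7sin 2x = f ✓

the image equals g(x) = 1 + (98/169)cos 2x + (231/676)sin 2x


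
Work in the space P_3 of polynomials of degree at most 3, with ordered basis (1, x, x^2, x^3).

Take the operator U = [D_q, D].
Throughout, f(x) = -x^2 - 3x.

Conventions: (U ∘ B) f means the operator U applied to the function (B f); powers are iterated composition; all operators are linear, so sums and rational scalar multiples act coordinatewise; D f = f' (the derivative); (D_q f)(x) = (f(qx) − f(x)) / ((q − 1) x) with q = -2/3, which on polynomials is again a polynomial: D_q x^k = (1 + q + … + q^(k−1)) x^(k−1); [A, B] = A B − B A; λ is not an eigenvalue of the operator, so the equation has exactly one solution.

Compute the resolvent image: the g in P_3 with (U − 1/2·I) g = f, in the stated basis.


the image equals g(x) = 2x^2 + 6x + 20/3

write g with unknown coordinates in the stated basis and equate coefficients in (U − 1/2·I) g = f
solving from the highest basis element down gives g = 2x^2 + 6x + 20/3
check: U g = 10/3
so U g − 1/2·g = -x^2 - 3x = f ✓


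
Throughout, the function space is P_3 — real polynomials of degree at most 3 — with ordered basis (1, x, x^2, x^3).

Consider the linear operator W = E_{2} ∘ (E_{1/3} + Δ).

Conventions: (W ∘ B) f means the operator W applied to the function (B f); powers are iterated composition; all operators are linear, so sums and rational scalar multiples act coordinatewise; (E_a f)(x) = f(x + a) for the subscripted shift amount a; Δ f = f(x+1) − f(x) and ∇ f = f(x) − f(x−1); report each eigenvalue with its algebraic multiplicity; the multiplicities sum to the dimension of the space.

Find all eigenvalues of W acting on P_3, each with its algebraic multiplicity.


λ = 1 (multiplicity 4)

image of 1: 1
image of x: x + 10/3
image of x^2: x^2 + (20/3)x + 94/9
image of x^3: x^3 + 10x^2 + (94/3)x + 856/27
the matrix is upper triangular; its diagonal is (1, 1, 1, 1)
for a triangular matrix the eigenvalues are the diagonal entries, with algebraic multiplicity their repetition count


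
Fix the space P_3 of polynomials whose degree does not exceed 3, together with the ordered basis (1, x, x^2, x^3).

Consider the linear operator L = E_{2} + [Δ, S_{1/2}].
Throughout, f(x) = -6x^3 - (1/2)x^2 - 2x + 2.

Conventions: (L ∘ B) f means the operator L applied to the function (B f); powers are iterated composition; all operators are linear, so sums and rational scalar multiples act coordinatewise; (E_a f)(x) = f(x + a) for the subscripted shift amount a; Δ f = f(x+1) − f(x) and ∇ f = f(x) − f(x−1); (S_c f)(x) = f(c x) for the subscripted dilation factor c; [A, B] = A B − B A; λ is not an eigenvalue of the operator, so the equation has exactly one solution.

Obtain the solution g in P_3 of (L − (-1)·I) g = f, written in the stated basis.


write g with unknown coordinates in the stated basis and equate coefficients in (L − (-1)·I) g = f
solving from the highest basis element down gives g = -3x^3 + (131/16)x^2 + (63/64)x - 603/256
check: L g = -3x^3 - (139/16)x^2 - (191/64)x + 1115/256
so L g − (-1)·g = -6x^3 - (1/2)x^2 - 2x + 2 = f ✓

the image equals g(x) = -3x^3 + (131/16)x^2 + (63/64)x - 603/256


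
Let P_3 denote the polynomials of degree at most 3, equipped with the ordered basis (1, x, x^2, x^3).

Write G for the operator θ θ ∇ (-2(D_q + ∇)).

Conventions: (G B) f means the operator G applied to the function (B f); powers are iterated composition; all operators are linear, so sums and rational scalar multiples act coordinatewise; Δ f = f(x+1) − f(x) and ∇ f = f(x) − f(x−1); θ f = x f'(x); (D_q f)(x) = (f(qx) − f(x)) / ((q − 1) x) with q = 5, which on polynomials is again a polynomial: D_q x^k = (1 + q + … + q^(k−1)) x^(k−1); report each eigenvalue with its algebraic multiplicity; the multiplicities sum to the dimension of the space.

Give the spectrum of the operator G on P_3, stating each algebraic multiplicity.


λ = 0 (multiplicity 4)

image of 1: 0
image of x: 0
image of x^2: 0
image of x^3: -136x
the matrix is upper triangular; its diagonal is (0, 0, 0, 0)
for a triangular matrix the eigenvalues are the diagonal entries, with algebraic multiplicity their repetition count


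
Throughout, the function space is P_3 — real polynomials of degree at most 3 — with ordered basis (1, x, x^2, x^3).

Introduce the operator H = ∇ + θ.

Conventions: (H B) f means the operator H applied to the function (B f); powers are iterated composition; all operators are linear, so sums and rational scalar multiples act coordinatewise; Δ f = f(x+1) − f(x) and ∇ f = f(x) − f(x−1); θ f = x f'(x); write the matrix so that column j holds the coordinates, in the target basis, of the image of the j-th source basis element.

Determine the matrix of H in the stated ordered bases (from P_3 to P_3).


image of 1: 0
image of x: x + 1
image of x^2: 2x^2 + 2x - 1
image of x^3: 3x^3 + 3x^2 - 3x + 1
each image's coordinates form column j of the matrix

the matrix is [[0, 1, -1, 1]; [0, 1, 2, -3]; [0, 0, 2, 3]; [0, 0, 0, 3]] (rows listed top to bottom)


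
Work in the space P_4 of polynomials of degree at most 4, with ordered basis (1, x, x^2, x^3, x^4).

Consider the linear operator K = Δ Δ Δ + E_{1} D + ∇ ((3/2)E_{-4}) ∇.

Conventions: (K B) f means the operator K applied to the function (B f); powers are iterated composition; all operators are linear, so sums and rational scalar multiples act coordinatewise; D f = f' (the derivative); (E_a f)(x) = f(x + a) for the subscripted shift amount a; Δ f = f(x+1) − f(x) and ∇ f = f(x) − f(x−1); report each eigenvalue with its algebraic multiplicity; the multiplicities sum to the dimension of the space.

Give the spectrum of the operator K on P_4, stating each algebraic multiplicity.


λ = 0 (multiplicity 5)

image of 1: 0
image of x: 1
image of x^2: 2x + 5
image of x^3: 3x^2 + 15x - 36
image of x^4: 4x^3 + 30x^2 - 144x + 493
the matrix is upper triangular; its diagonal is (0, 0, 0, 0, 0)
for a triangular matrix the eigenvalues are the diagonal entries, with algebraic multiplicity their repetition count


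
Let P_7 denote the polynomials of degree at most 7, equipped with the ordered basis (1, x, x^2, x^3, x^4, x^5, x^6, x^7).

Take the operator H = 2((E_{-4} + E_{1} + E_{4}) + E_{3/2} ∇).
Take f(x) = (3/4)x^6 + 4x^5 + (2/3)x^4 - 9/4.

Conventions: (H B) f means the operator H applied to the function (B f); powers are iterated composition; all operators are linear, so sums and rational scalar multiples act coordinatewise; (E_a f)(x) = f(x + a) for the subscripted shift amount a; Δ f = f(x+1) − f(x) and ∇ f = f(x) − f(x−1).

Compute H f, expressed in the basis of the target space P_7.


E_{-4} f = (3/4)x^6 - 14x^5 + (302/3)x^4 - (992/3)x^3 + 384x^2 + (1024/3)x - 10267/12
E_{1} f = (3/4)x^6 + (17/2)x^5 + (383/12)x^4 + (173/3)x^3 + (221/4)x^2 + (163/6)x + 19/6
E_{4} f = (3/4)x^6 + 22x^5 + (782/3)x^4 + (4832/3)x^3 + 5504x^2 + (29696/3)x + 88037/12
(E_{-4} + E_{1} + E_{4}) f = (9/4)x^6 + (33/2)x^5 + (1573/4)x^4 + (4013/3)x^3 + (23773/4)x^2 + (61603/6)x + 6484
∇ f = (9/2)x^5 + (35/4)x^4 - (67/3)x^3 + (99/4)x^2 - (77/6)x + 31/12
E_{3/2} ∇ f = (9/2)x^5 + (85/2)x^4 + (1577/12)x^3 + (777/4)x^2 + (13699/96)x + 4043/96
((E_{-4} + E_{1} + E_{4}) + E_{3/2} ∇) f = (9/4)x^6 + 21x^5 + (1743/4)x^4 + (17629/12)x^3 + (12275/2)x^2 + (999347/96)x + 626507/96
(2((E_{-4} + E_{1} + E_{4}) + E_{3/2} ∇)) f = (9/2)x^6 + 42x^5 + (1743/2)x^4 + (17629/6)x^3 + 12275x^2 + (999347/48)x + 626507/48

the image equals g(x) = (9/2)x^6 + 42x^5 + (1743/2)x^4 + (17629/6)x^3 + 12275x^2 + (999347/48)x + 626507/48


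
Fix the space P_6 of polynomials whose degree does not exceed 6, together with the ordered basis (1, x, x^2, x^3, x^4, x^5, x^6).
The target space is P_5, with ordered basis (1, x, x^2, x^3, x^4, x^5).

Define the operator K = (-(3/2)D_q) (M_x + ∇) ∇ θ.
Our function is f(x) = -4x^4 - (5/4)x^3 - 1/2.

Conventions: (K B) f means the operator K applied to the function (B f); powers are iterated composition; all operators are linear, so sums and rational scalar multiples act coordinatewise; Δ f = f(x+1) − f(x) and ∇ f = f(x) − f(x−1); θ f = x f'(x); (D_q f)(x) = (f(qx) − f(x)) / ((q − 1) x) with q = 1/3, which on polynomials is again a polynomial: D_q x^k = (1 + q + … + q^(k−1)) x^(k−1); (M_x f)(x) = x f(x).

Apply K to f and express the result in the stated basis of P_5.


the result is g(x) = (1280/9)x^3 - (1469/8)x^2 + (979/2)x - 4485/8

θ f = -16x^4 - (15/4)x^3
∇ θ f = -64x^3 + (339/4)x^2 - (211/4)x + 49/4
M_x (∇ θ) f = -64x^4 + (339/4)x^3 - (211/4)x^2 + (49/4)x
∇ (∇ θ) f = -192x^2 + (723/2)x - 403/2
(M_x + ∇) (∇ θ) f = -64x^4 + (339/4)x^3 - (979/4)x^2 + (1495/4)x - 403/2
D_q (M_x + ∇) (∇ θ) f = -(2560/27)x^3 + (1469/12)x^2 - (979/3)x + 1495/4
(-(3/2)D_q) (M_x + ∇) (∇ θ) f = (1280/9)x^3 - (1469/8)x^2 + (979/2)x - 4485/8


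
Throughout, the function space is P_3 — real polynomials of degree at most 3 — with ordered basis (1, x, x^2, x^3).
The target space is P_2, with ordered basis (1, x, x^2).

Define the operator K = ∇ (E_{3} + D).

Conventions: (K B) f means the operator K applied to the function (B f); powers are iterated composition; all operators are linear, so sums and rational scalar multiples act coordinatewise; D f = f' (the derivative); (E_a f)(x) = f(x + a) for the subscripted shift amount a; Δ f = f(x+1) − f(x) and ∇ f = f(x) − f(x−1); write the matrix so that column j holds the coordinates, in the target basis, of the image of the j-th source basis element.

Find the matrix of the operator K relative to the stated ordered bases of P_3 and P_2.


image of 1: 0
image of x: 1
image of x^2: 2x + 7
image of x^3: 3x^2 + 21x + 16
each image's coordinates form column j of the matrix

the matrix is [[0, 1, 7, 16]; [0, 0, 2, 21]; [0, 0, 0, 3]] (rows listed top to bottom)


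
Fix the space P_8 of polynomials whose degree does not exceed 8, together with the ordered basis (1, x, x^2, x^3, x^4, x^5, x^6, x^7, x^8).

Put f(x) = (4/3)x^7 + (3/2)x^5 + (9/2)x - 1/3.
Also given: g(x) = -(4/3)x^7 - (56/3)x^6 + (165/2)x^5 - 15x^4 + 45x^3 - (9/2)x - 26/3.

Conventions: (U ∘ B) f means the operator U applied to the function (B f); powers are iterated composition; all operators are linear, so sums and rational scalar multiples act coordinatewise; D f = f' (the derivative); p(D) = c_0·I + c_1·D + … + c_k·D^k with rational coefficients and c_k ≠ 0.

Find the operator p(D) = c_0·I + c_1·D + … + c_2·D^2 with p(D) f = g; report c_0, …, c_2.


c_0 = -1, c_1 = -2, c_2 = 3/2

D^0 f = (4/3)x^7 + (3/2)x^5 + (9/2)x - 1/3
D^1 f = (28/3)x^6 + (15/2)x^4 + 9/2
D^2 f = 56x^5 + 30x^3
matching coefficients of g against c_0 f + c_1 Df + … from the top degree down determines the c_i
solution: c_0 = -1, c_1 = -2, c_2 = 3/2


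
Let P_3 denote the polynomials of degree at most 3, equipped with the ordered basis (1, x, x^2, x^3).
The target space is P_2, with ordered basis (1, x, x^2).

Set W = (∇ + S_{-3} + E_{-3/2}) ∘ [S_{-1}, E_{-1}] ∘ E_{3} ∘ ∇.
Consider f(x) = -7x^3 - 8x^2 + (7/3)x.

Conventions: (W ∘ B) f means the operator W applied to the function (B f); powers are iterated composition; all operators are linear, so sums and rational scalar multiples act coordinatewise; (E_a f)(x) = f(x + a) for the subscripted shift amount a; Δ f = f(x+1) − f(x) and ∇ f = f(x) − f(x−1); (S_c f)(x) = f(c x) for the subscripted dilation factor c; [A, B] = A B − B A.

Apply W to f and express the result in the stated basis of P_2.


∇ f = -21x^2 + 5x + 10/3
E_{3} ∇ f = -21x^2 - 121x - 512/3
E_{-1} (E_{3} ∘ ∇) f = -21x^2 - 79x - 212/3
S_{-1} E_{-1} (E_{3} ∘ ∇) f = -21x^2 + 79x - 212/3
S_{-1} (E_{3} ∘ ∇) f = -21x^2 + 121x - 512/3
E_{-1} S_{-1} (E_{3} ∘ ∇) f = -21x^2 + 163x - 938/3
[S_{-1}, E_{-1}] (E_{3} ∘ ∇) f = -84x + 242
∇ [S_{-1}, E_{-1}] (E_{3} ∘ ∇) f = -84
S_{-3} [S_{-1}, E_{-1}] (E_{3} ∘ ∇) f = 252x + 242
E_{-3/2} [S_{-1}, E_{-1}] (E_{3} ∘ ∇) f = -84x + 368
(∇ + S_{-3} + E_{-3/2}) [S_{-1}, E_{-1}] (E_{3} ∘ ∇) f = 168x + 526

g(x) = 168x + 526


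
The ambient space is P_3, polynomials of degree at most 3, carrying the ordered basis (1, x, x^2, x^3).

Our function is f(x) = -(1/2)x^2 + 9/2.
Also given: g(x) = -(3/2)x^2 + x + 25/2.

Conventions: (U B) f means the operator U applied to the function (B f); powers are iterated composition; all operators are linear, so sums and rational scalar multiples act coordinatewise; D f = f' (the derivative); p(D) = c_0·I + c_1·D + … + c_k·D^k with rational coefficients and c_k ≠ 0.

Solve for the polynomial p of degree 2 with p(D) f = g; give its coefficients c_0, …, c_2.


D^0 f = -(1/2)x^2 + 9/2
D^1 f = -x
D^2 f = -1
matching coefficients of g against c_0 f + c_1 Df + … from the top degree down determines the c_i
solution: c_0 = 3, c_1 = -1, c_2 = 1

c_0 = 3, c_1 = -1, c_2 = 1


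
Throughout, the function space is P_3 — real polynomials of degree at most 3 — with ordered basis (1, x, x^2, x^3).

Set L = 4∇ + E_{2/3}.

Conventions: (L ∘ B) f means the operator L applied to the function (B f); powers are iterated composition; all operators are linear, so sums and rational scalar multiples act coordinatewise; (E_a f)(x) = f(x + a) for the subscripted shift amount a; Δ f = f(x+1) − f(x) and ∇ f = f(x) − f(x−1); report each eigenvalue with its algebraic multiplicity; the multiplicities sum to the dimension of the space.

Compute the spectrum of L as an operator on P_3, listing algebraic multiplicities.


image of 1: 1
image of x: x + 14/3
image of x^2: x^2 + (28/3)x - 32/9
image of x^3: x^3 + 14x^2 - (32/3)x + 116/27
the matrix is upper triangular; its diagonal is (1, 1, 1, 1)
for a triangular matrix the eigenvalues are the diagonal entries, with algebraic multiplicity their repetition count

λ = 1 (multiplicity 4)


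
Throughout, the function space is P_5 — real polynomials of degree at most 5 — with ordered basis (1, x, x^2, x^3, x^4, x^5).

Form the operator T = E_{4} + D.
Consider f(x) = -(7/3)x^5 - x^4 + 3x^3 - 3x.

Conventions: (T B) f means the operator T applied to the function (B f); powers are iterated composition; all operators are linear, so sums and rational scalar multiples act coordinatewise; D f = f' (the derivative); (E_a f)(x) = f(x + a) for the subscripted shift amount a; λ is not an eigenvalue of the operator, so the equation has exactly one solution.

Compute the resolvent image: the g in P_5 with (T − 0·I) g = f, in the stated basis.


write g with unknown coordinates in the stated basis and equate coefficients in (T − 0·I) g = f
solving from the highest basis element down gives g = -(7/3)x^5 + (172/3)x^4 - (2311/3)x^3 + (22633/3)x^2 - 50161x + 167109
check: T g = -(7/3)x^5 - x^4 + 3x^3 - 3x
so T g − 0·g = -(7/3)x^5 - x^4 + 3x^3 - 3x = f ✓

the image equals g(x) = -(7/3)x^5 + (172/3)x^4 - (2311/3)x^3 + (22633/3)x^2 - 50161x + 167109


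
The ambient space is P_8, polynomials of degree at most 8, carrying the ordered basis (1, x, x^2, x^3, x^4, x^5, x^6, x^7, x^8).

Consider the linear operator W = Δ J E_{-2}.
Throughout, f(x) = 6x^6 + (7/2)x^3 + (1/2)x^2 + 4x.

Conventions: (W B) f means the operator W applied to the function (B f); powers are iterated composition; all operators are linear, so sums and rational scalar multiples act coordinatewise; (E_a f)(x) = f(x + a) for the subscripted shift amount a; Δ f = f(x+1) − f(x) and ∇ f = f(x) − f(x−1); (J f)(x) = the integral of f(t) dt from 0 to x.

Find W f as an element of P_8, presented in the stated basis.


g(x) = 6x^6 - 54x^5 + 210x^4 - (893/2)x^3 + (2171/4)x^2 - 351x + 15271/168

E_{-2} f = 6x^6 - 72x^5 + 360x^4 - (1913/2)x^3 + (2839/2)x^2 - 1108x + 350
J E_{-2} f = (6/7)x^7 - 12x^6 + 72x^5 - (1913/8)x^4 + (2839/6)x^3 - 554x^2 + 350x
Δ (J E_{-2}) f = 6x^6 - 54x^5 + 210x^4 - (893/2)x^3 + (2171/4)x^2 - 351x + 15271/168


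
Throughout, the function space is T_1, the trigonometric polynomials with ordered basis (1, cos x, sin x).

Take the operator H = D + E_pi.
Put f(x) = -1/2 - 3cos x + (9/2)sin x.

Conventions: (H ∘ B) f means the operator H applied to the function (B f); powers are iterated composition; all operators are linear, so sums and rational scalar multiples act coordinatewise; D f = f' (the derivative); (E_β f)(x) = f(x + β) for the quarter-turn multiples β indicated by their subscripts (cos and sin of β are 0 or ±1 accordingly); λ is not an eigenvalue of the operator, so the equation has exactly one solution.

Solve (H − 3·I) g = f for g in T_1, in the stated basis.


write g with unknown coordinates in the stated basis and equate coefficients in (H − 3·I) g = f
solving from the highest basis element down gives g = 1/4 + (15/34)cos x - (21/17)sin x
check: H g = 1/4 - (57/34)cos x + (27/34)sin x
so H g − 3·g = -1/2 - 3cos x + (9/2)sin x = f ✓

g(x) = 1/4 + (15/34)cos x - (21/17)sin x


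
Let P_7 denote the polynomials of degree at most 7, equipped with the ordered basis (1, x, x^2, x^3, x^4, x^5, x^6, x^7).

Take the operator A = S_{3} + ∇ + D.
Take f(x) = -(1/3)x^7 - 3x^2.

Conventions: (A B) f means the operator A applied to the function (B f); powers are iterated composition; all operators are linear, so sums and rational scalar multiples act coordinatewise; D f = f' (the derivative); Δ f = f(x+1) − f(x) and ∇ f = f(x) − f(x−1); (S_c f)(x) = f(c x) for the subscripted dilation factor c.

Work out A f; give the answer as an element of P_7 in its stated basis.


the image equals g(x) = -729x^7 - (14/3)x^6 + 7x^5 - (35/3)x^4 + (35/3)x^3 - 34x^2 - (29/3)x + 8/3

S_{3} f = -729x^7 - 27x^2
∇ f = -(7/3)x^6 + 7x^5 - (35/3)x^4 + (35/3)x^3 - 7x^2 - (11/3)x + 8/3
D f = -(7/3)x^6 - 6x
(S_{3} + ∇ + D) f = -729x^7 - (14/3)x^6 + 7x^5 - (35/3)x^4 + (35/3)x^3 - 34x^2 - (29/3)x + 8/3


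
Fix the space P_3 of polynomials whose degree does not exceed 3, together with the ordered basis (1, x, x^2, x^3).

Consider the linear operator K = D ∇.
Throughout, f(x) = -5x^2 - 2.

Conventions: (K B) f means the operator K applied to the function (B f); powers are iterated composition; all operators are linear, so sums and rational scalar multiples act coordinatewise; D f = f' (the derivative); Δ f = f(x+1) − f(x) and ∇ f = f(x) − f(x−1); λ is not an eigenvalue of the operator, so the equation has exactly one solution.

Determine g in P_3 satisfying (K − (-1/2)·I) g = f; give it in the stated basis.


g(x) = -10x^2 + 36

write g with unknown coordinates in the stated basis and equate coefficients in (K − (-1/2)·I) g = f
solving from the highest basis element down gives g = -10x^2 + 36
check: K g = -20
so K g − (-1/2)·g = -5x^2 - 2 = f ✓


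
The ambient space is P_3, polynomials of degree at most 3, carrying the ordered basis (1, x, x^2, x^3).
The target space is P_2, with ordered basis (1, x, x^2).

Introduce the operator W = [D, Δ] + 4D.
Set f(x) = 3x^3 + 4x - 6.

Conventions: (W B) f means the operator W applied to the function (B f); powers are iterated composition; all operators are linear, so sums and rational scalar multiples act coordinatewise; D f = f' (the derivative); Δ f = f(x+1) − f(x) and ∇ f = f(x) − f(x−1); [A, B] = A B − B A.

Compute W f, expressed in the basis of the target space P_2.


the image equals g(x) = 36x^2 + 16

Δ f = 9x^2 + 9x + 7
D Δ f = 18x + 9
D f = 9x^2 + 4
Δ D f = 18x + 9
[D, Δ] f = 0
D f = 9x^2 + 4
(4D) f = 36x^2 + 16
([D, Δ] + 4D) f = 36x^2 + 16


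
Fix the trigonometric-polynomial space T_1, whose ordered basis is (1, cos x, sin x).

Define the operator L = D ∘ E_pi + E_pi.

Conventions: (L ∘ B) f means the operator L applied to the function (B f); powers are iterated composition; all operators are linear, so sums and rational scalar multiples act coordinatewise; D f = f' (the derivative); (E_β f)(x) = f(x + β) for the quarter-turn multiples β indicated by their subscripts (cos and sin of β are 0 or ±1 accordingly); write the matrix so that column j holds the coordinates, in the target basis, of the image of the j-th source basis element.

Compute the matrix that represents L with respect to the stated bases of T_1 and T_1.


image of 1: 1
image of cos x: -cos x + sin x
image of sin x: -cos x - sin x
each image's coordinates form column j of the matrix

the matrix is [[1, 0, 0]; [0, -1, -1]; [0, 1, -1]] (rows listed top to bottom)


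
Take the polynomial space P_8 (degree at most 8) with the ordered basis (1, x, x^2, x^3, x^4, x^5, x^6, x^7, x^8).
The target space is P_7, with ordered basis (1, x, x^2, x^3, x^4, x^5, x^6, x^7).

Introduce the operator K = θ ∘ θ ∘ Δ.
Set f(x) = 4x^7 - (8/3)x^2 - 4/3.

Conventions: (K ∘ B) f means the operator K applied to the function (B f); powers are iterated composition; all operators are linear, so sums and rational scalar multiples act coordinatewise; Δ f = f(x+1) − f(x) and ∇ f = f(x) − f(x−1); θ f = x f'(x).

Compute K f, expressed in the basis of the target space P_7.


the result is g(x) = 1008x^6 + 2100x^5 + 2240x^4 + 1260x^3 + 336x^2 + (68/3)x

Δ f = 28x^6 + 84x^5 + 140x^4 + 140x^3 + 84x^2 + (68/3)x + 4/3
θ Δ f = 168x^6 + 420x^5 + 560x^4 + 420x^3 + 168x^2 + (68/3)x
θ θ Δ f = 1008x^6 + 2100x^5 + 2240x^4 + 1260x^3 + 336x^2 + (68/3)x


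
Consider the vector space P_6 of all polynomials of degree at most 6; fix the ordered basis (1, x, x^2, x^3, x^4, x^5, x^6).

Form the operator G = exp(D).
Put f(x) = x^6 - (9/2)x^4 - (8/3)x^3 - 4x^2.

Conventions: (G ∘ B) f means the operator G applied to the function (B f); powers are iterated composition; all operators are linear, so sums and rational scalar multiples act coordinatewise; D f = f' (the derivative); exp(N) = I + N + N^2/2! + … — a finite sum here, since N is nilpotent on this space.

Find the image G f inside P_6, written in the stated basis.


order-1 term: 6x^5 - 18x^3 - 8x^2 - 8x
order-2 term: 15x^4 - 27x^2 - 8x - 4
order-3 term: 20x^3 - 18x - 8/3
order-4 term: 15x^2 - 9/2
order-5 term: 6x
order-6 term: 1
the series for exp(D) f terminates at order 6
exp(D) f = x^6 + 6x^5 + (21/2)x^4 - (2/3)x^3 - 24x^2 - 28x - 61/6

the result is g(x) = x^6 + 6x^5 + (21/2)x^4 - (2/3)x^3 - 24x^2 - 28x - 61/6


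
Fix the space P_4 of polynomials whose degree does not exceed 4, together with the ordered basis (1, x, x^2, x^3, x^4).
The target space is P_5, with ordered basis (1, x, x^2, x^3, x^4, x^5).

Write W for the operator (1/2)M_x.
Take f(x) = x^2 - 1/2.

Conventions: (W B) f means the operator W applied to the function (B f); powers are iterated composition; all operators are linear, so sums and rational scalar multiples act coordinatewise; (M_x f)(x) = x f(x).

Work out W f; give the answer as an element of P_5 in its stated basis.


M_x f = x^3 - (1/2)x
((1/2)M_x) f = (1/2)x^3 - (1/4)x

g(x) = (1/2)x^3 - (1/4)x


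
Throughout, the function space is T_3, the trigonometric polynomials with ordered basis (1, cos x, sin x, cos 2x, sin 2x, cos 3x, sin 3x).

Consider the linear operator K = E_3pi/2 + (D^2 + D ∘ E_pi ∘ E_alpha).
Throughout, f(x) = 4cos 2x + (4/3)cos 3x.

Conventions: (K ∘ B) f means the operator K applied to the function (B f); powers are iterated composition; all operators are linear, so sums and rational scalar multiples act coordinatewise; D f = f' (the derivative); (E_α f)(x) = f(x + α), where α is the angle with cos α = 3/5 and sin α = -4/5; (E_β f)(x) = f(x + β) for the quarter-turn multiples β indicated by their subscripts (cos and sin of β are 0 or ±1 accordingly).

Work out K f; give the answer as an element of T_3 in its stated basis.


E_3pi/2 f = -4cos 2x - (4/3)sin 3x
D f = -8sin 2x - 4sin 3x
D D f = -16cos 2x - 12cos 3x
E_alpha f = -(28/25)cos 2x + (96/25)sin 2x - (156/125)cos 3x + (176/375)sin 3x
E_pi E_alpha f = -(28/25)cos 2x + (96/25)sin 2x + (156/125)cos 3x - (176/375)sin 3x
D E_pi E_alpha f = (192/25)cos 2x + (56/25)sin 2x - (176/125)cos 3x - (468/125)sin 3x
(D^2 + D ∘ E_pi ∘ E_alpha) f = -(208/25)cos 2x + (56/25)sin 2x - (1676/125)cos 3x - (468/125)sin 3x
(E_3pi/2 + (D^2 + D ∘ E_pi ∘ E_alpha)) f = -(308/25)cos 2x + (56/25)sin 2x - (1676/125)cos 3x - (1904/375)sin 3x

the result is g(x) = -(308/25)cos 2x + (56/25)sin 2x - (1676/125)cos 3x - (1904/375)sin 3x


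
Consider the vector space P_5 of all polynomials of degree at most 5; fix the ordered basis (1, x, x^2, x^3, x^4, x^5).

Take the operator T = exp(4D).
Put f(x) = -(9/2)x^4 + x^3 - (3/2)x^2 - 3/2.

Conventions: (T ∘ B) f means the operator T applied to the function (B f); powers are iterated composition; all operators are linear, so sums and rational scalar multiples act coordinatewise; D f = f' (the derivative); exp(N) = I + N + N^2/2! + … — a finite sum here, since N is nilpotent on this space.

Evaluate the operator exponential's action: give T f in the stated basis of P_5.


order-1 term: -72x^3 + 12x^2 - 12x
order-2 term: -432x^2 + 48x - 24
order-3 term: -1152x + 64
order-4 term: -1152
the series for exp(4D) f terminates at order 4
exp(4D) f = -(9/2)x^4 - 71x^3 - (843/2)x^2 - 1116x - 2227/2

the image equals g(x) = -(9/2)x^4 - 71x^3 - (843/2)x^2 - 1116x - 2227/2


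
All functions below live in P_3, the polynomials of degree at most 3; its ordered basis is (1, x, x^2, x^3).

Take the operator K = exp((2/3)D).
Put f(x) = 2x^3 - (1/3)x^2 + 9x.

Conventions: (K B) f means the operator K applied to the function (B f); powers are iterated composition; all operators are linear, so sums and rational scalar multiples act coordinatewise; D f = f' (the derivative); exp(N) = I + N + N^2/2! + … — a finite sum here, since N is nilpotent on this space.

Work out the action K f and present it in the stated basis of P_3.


order-1 term: 4x^2 - (4/9)x + 6
order-2 term: (8/3)x - 4/27
order-3 term: 16/27
the series for exp((2/3)D) f terminates at order 3
exp((2/3)D) f = 2x^3 + (11/3)x^2 + (101/9)x + 58/9

the image equals g(x) = 2x^3 + (11/3)x^2 + (101/9)x + 58/9


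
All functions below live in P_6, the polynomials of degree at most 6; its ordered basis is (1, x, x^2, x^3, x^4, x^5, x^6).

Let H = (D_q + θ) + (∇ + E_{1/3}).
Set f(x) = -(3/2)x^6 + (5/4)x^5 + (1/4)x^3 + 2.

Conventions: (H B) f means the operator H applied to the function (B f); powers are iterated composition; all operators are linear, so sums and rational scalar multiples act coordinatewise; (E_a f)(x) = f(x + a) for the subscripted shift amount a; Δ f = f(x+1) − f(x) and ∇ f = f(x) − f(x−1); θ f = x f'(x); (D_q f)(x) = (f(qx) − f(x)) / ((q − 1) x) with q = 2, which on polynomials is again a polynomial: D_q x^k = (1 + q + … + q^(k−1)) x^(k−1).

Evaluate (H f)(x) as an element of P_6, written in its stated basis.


g(x) = -(21/2)x^6 - 99x^5 + (805/12)x^4 - (371/9)x^3 + (4097/108)x^2 - (1286/81)x + 406/81

D_q f = -(189/2)x^5 + (155/4)x^4 + (7/4)x^2
θ f = -9x^6 + (25/4)x^5 + (3/4)x^3
(D_q + θ) f = -9x^6 - (353/4)x^5 + (155/4)x^4 + (3/4)x^3 + (7/4)x^2
∇ f = -9x^5 + (115/4)x^4 - (85/2)x^3 + (143/4)x^2 - 16x + 3
E_{1/3} f = -(3/2)x^6 - (7/4)x^5 - (5/12)x^4 + (19/36)x^3 + (47/108)x^2 + (10/81)x + 163/81
(∇ + E_{1/3}) f = -(3/2)x^6 - (43/4)x^5 + (85/3)x^4 - (1511/36)x^3 + (977/27)x^2 - (1286/81)x + 406/81
((D_q + θ) + (∇ + E_{1/3})) f = -(21/2)x^6 - 99x^5 + (805/12)x^4 - (371/9)x^3 + (4097/108)x^2 - (1286/81)x + 406/81


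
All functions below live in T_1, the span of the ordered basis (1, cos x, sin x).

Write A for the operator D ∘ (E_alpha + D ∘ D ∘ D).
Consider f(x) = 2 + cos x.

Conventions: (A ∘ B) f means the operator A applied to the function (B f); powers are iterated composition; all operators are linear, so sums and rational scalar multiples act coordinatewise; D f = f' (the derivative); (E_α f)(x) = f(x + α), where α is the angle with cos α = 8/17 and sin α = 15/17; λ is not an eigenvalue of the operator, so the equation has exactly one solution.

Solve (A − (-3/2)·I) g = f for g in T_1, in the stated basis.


the image equals g(x) = 4/3 + (110/193)cos x + (32/193)sin x

write g with unknown coordinates in the stated basis and equate coefficients in (A − (-3/2)·I) g = f
solving from the highest basis element down gives g = 4/3 + (110/193)cos x + (32/193)sin x
check: A g = (28/193)cos x - (48/193)sin x
so A g − (-3/2)·g = 2 + cos x = f ✓
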